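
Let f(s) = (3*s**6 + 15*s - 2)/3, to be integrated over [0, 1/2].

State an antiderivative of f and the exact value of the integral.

Antiderivative: F(s) = s*(6*s**6 + 105*s - 28)/42; value = 787/2688

Since d/ds undoes antidifferentiation here, F'(s) = f(s) is required of F(s).
F(s) = s*(6*s**6 + 105*s - 28)/42 is an antiderivative of f.
Check: d/ds[s*(6*s**6 + 105*s - 28)/42] = s**6 + 5*s - 2/3, which equals f(s).
F(1/2) = 787/2688; F(0) = 0.
Integral = F(1/2) - F(0) = 787/2688.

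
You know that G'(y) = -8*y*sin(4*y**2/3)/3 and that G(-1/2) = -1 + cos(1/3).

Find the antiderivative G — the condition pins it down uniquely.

G'(y) matches the chain-rule pattern g'(h)*h' with inner function h(y) = 4*y**2/3; substituting u = h(y) collapses the integral.
A general antiderivative is cos(4*y**2/3) + C.
The condition gives C = -1 + cos(1/3) - (cos(1/3)) = -1.
So G(y) = cos(4*y**2/3) - 1.
Check: d/dy[cos(4*y**2/3) - 1] = -8*y*sin(4*y**2/3)/3 = G'(y).

G(y) = cos(4*y**2/3) - 1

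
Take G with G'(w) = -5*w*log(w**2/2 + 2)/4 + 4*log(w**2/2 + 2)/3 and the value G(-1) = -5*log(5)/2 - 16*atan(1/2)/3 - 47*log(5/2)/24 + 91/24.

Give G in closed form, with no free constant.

The integrand splits into summands that can be handled one at a time.
A general antiderivative is 5*w**2/8 - 8*w/3 + (-5*w**2/8 + 4*w/3)*log(w**2/2 + 2) - 5*log(w**2 + 4)/2 + 16*atan(w/2)/3 + C.
The condition gives C = -5*log(5)/2 - 16*atan(1/2)/3 - 47*log(5/2)/24 + 91/24 - (-5*log(5)/2 - 16*atan(1/2)/3 - 47*log(5/2)/24 + 79/24) = 1/2.
So G(w) = -5*w**2*log(w**2/2 + 2)/8 + 5*w**2/8 + 4*w*log(w**2/2 + 2)/3 - 8*w/3 - 5*log(w**2 + 4)/2 + 16*atan(w/2)/3 + 1/2.
Check: d/dw[-5*w**2*log(w**2/2 + 2)/8 + 5*w**2/8 + 4*w*log(w**2/2 + 2)/3 - 8*w/3 - 5*log(w**2 + 4)/2 + 16*atan(w/2)/3 + 1/2] = -5*w*log(w**2/2 + 2)/4 + 4*log(w**2/2 + 2)/3 = G'(w).

G(w) = -5*w**2*log(w**2/2 + 2)/8 + 5*w**2/8 + 4*w*log(w**2/2 + 2)/3 - 8*w/3 - 5*log(w**2 + 4)/2 + 16*atan(w/2)/3 + 1/2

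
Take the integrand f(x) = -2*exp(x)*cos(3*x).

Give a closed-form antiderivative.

An antiderivative is F(x) = -3*exp(x)*sin(3*x)/5 - exp(x)*cos(3*x)/5.

For F(x) to be correct the identity F'(x) - f(x) = 0 must hold.
Check: d/dx[-3*exp(x)*sin(3*x)/5 - exp(x)*cos(3*x)/5] = -2*exp(x)*cos(3*x) = f(x).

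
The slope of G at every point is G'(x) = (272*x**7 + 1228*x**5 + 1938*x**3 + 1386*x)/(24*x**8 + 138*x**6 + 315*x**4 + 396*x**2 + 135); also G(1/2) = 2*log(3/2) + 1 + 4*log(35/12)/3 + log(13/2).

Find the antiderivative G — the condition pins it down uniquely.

Any candidate G(x) must reproduce the stated G'(x) exactly.
A general antiderivative is 2*log(2*x**2 + 1) + log(2*x**2 + 6) + 4*log(2*x**4/3 + 3*x**2/2 + 5/2)/3 + C.
The condition gives C = 2*log(3/2) + 1 + 4*log(35/12)/3 + log(13/2) - (2*log(3/2) + 4*log(35/12)/3 + log(13/2)) = 1.
So G(x) = log(x**2 + 3) + 2*log(2*x**2 + 1) + 4*log(4*x**4 + 9*x**2 + 15)/3 - 4*log(6)/3 + log(2) + 1.
Check: d/dx[log(x**2 + 3) + 2*log(2*x**2 + 1) + 4*log(4*x**4 + 9*x**2 + 15)/3 - 4*log(6)/3 + log(2) + 1] = (272*x**7 + 1228*x**5 + 1938*x**3 + 1386*x)/(24*x**8 + 138*x**6 + 315*x**4 + 396*x**2 + 135) = G'(x).

G(x) = log(x**2 + 3) + 2*log(2*x**2 + 1) + 4*log(4*x**4 + 9*x**2 + 15)/3 - 4*log(6)/3 + log(2) + 1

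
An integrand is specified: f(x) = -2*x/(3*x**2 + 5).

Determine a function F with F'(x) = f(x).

An antiderivative is F(x) = -log(x**2 + 5/3)/3.

f matches the chain-rule pattern g'(h)*h' with inner function h(x) = x**2 + 5/3; substituting u = h(x) collapses the integral.
Check: d/dx[-log(x**2 + 5/3)/3] = -2*x/(3*x**2 + 5) = f(x).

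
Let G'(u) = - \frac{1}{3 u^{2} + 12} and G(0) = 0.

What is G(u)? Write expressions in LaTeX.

G(u) = - \frac{\operatorname{atan}{\left(\frac{u}{2} \right)}}{6}

The proposed G(u) is checked by its d/du: the result must match the given G'(u).
A general antiderivative is - \frac{\operatorname{atan}{\left(\frac{u}{2} \right)}}{6} + C.
The condition gives C = 0 - (0) = 0.
So G(u) = - \frac{\operatorname{atan}{\left(\frac{u}{2} \right)}}{6}.
Check: d/du[- \frac{\operatorname{atan}{\left(\frac{u}{2} \right)}}{6}] = - \frac{1}{3 u^{2} + 12} = G'(u).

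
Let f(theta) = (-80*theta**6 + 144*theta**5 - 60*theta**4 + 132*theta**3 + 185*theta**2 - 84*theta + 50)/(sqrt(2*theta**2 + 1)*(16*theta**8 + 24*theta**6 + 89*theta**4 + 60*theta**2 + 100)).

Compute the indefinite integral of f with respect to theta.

An antiderivative F(theta) passes only if d/dtheta[F] lands on f(theta) exactly.
Check: d/dtheta[-(6 - 5*theta)*sqrt(2*theta**2 + 1)/(4*theta**4 + 3*theta**2 + 10)] = (-80*theta**6 + 144*theta**5 - 60*theta**4 + 132*theta**3 + 185*theta**2 - 84*theta + 50)/(16*theta**8*sqrt(2*theta**2 + 1) + 24*theta**6*sqrt(2*theta**2 + 1) + 89*theta**4*sqrt(2*theta**2 + 1) + 60*theta**2*sqrt(2*theta**2 + 1) + 100*sqrt(2*theta**2 + 1)), which equals f(theta).

F(theta) = -(6 - 5*theta)*sqrt(2*theta**2 + 1)/(4*theta**4 + 3*theta**2 + 10) + C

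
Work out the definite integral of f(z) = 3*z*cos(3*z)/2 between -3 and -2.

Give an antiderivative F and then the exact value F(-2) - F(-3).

Any candidate F(z) must reproduce f(z) exactly when differentiated.
F(z) = (3*z*sin(3*z) + cos(3*z))/6 is an antiderivative of f.
Check: d/dz[(3*z*sin(3*z) + cos(3*z))/6] = 3*z*cos(3*z)/2 = f(z).
F(-2) = sin(6) + cos(6)/6; F(-3) = cos(9)/6 + 3*sin(9)/2.
Integral = F(-2) - F(-3) = -3*sin(9)/2 + sin(6) - cos(9)/6 + cos(6)/6.

Antiderivative: F(z) = (3*z*sin(3*z) + cos(3*z))/6; value = -3*sin(9)/2 + sin(6) - cos(9)/6 + cos(6)/6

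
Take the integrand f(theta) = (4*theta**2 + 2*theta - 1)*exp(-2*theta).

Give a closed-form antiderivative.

An antiderivative is F(theta) = (-2*theta**2 - 3*theta - 1)*exp(-2*theta).

Recognize the product-rule pattern: f = u'v + uv' with u = -2*theta**2 - 3*theta - 1, v = exp(-2*theta), so integration by parts undoes it.
Check: d/dtheta[(-2*theta**2 - 3*theta - 1)*exp(-2*theta)] = (4*theta**2 + 2*theta - 1)*exp(-2*theta) = f(theta).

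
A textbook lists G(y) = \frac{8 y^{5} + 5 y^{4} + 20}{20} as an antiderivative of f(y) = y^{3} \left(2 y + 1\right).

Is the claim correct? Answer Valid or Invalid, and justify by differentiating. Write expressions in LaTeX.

d/dy[G] = 2 y^{4} + y^{3}
This equals f(y) exactly, so the claim holds.

Valid: G'(y) = f(y).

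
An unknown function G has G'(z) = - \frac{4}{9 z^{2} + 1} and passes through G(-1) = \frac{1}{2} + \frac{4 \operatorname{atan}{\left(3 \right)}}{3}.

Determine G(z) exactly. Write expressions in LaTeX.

G(z) = - \frac{8 \operatorname{atan}{\left(3 z \right)} - 3}{6}

Since d/dz undoes antidifferentiation here, G(z) must give back the stated G'(z).
A general antiderivative is - \frac{4 \operatorname{atan}{\left(3 z \right)}}{3} + C.
The condition gives C = \frac{1}{2} + \frac{4 \operatorname{atan}{\left(3 \right)}}{3} - (\frac{4 \operatorname{atan}{\left(3 \right)}}{3}) = \frac{1}{2}.
So G(z) = - \frac{8 \operatorname{atan}{\left(3 z \right)} - 3}{6}.
Check: d/dz[- \frac{8 \operatorname{atan}{\left(3 z \right)} - 3}{6}] = - \frac{4}{9 z^{2} + 1} = G'(z).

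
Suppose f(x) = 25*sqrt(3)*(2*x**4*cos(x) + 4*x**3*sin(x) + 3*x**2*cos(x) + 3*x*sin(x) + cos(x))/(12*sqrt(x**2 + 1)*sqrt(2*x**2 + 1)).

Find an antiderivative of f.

An antiderivative is F(x) = 25*sqrt(3)*sqrt(2*x**4 + 3*x**2 + 1)*sin(x)/12.

Recognize the product-rule pattern: f = u'v + uv' with u = 25*sqrt(2*x**4/3 + x**2 + 1/3)/4, v = sin(x), so integration by parts undoes it.
Check: d/dx[25*sqrt(3)*sqrt(2*x**4 + 3*x**2 + 1)*sin(x)/12] = (50*sqrt(3)*x**4*cos(x) + 100*sqrt(3)*x**3*sin(x) + 75*sqrt(3)*x**2*cos(x) + 75*sqrt(3)*x*sin(x) + 25*sqrt(3)*cos(x))/(12*sqrt(2*x**4 + 3*x**2 + 1)), which equals f(x).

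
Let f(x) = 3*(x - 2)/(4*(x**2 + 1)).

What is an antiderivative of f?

Check any antiderivative F(x) by computing F'(x) and comparing it with f(x).
Check: d/dx[3*log(x**2 + 1)/8 - 3*atan(x)/2] = (3*x - 6)/(4*x**2 + 4), which equals f(x).

An antiderivative is F(x) = 3*log(x**2 + 1)/8 - 3*atan(x)/2.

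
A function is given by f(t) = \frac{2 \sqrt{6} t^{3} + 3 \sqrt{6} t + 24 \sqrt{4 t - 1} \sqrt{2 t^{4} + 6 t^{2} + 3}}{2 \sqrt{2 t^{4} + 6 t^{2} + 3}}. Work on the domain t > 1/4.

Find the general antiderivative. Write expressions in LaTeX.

F(t) = 8 t \sqrt{4 t - 1} - 2 \sqrt{4 t - 1} + \frac{3 \sqrt{\frac{t^{4}}{3} + t^{2} + \frac{1}{2}}}{2} + C

A first test for any F(t): its t-derivative must equal f(t) identically.
Check: d/dt[8 t \sqrt{4 t - 1} - 2 \sqrt{4 t - 1} + \frac{3 \sqrt{\frac{t^{4}}{3} + t^{2} + \frac{1}{2}}}{2}] = \frac{2 \sqrt{6} t^{3} \sqrt{4 t - 1} + 3 \sqrt{6} t \sqrt{4 t - 1} + 96 t \sqrt{2 t^{4} + 6 t^{2} + 3} - 24 \sqrt{2 t^{4} + 6 t^{2} + 3}}{2 \sqrt{4 t - 1} \sqrt{2 t^{4} + 6 t^{2} + 3}}, which equals f(t).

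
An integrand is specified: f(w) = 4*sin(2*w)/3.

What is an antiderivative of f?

Whatever form F(w) takes, F'(w) = f(w) is non-negotiable.
Check: d/dw[-2*cos(2*w)/3] = 4*sin(2*w)/3 = f(w).

An antiderivative is F(w) = -2*cos(2*w)/3.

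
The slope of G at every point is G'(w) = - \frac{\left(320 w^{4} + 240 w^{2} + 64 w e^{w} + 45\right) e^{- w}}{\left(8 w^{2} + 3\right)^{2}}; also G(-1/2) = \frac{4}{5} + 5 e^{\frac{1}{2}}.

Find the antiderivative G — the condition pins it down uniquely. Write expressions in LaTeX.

Since d/dw undoes antidifferentiation here, G(w) must give back the stated G'(w).
A general antiderivative is 5 e^{- w} + \frac{2}{4 w^{2} + \frac{3}{2}} + C.
The condition gives C = \frac{4}{5} + 5 e^{\frac{1}{2}} - (\frac{4}{5} + 5 e^{\frac{1}{2}}) = 0.
So G(w) = \frac{40 w^{2} + 4 e^{w} + 15}{8 w^{2} e^{w} + 3 e^{w}}.
Check: d/dw[\frac{40 w^{2} + 4 e^{w} + 15}{8 w^{2} e^{w} + 3 e^{w}}] = \frac{- 320 w^{4} - 240 w^{2} - 64 w e^{w} - 45}{64 w^{4} e^{w} + 48 w^{2} e^{w} + 9 e^{w}}, which equals G'(w).

G(w) = \frac{40 w^{2} + 4 e^{w} + 15}{8 w^{2} e^{w} + 3 e^{w}}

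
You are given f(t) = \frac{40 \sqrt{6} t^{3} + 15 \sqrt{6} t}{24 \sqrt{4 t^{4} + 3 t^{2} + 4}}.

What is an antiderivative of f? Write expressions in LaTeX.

An antiderivative is F(t) = \frac{5 \sqrt{\frac{2 t^{4}}{3} + \frac{t^{2}}{2} + \frac{2}{3}}}{4}.

The substitution u = \frac{2 t^{4}}{3} + \frac{t^{2}}{2} + \frac{2}{3} works: f is exactly (dF/du)*(du/dt) for that inner function.
Check: d/dt[\frac{5 \sqrt{\frac{2 t^{4}}{3} + \frac{t^{2}}{2} + \frac{2}{3}}}{4}] = \frac{40 \sqrt{6} t^{3} + 15 \sqrt{6} t}{24 \sqrt{4 t^{4} + 3 t^{2} + 4}} = f(t).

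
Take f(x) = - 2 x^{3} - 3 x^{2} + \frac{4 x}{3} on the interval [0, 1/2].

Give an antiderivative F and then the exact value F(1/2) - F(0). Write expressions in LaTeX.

Antiderivative: F(x) = - \frac{x^{4}}{2} - x^{3} + \frac{2 x^{2}}{3}; value = \frac{1}{96}

Integrate term by term and add the pieces.
F(x) = - \frac{x^{4}}{2} - x^{3} + \frac{2 x^{2}}{3} is an antiderivative of f.
Check: d/dx[- \frac{x^{4}}{2} - x^{3} + \frac{2 x^{2}}{3}] = - 2 x^{3} - 3 x^{2} + \frac{4 x}{3} = f(x).
F(1/2) = \frac{1}{96}; F(0) = 0.
Integral = F(1/2) - F(0) = \frac{1}{96}.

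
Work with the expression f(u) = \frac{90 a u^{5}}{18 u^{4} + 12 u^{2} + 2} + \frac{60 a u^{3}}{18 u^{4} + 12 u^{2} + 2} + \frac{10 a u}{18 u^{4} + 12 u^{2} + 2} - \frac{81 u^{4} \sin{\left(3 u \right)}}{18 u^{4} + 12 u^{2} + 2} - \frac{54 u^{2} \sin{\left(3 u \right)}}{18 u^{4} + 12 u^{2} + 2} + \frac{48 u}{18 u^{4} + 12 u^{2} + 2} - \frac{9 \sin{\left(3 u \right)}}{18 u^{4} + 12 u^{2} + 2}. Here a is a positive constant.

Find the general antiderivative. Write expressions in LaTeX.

F(u) = \frac{15 a u^{4} + 5 a u^{2} + 9 u^{2} \cos{\left(3 u \right)} + 3 \cos{\left(3 u \right)} - 8}{2 \left(3 u^{2} + 1\right)} + C

The integrand splits into summands that can be handled one at a time.
Check: d/du[\frac{15 a u^{4} + 5 a u^{2} + 9 u^{2} \cos{\left(3 u \right)} + 3 \cos{\left(3 u \right)} - 8}{2 \left(3 u^{2} + 1\right)}] = \frac{90 a u^{5} + 60 a u^{3} + 10 a u - 81 u^{4} \sin{\left(3 u \right)} - 54 u^{2} \sin{\left(3 u \right)} + 48 u - 9 \sin{\left(3 u \right)}}{18 u^{4} + 12 u^{2} + 2}, which equals f(u).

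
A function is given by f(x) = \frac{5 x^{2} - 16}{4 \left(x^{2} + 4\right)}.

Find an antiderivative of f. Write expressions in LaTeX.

Any candidate F(x) must reproduce f(x) exactly when differentiated.
Check: d/dx[\frac{5 x - 18 \operatorname{atan}{\left(\frac{x}{2} \right)}}{4}] = \frac{5 x^{2} - 16}{4 x^{2} + 16}, which equals f(x).

An antiderivative is F(x) = \frac{5 x - 18 \operatorname{atan}{\left(\frac{x}{2} \right)}}{4}.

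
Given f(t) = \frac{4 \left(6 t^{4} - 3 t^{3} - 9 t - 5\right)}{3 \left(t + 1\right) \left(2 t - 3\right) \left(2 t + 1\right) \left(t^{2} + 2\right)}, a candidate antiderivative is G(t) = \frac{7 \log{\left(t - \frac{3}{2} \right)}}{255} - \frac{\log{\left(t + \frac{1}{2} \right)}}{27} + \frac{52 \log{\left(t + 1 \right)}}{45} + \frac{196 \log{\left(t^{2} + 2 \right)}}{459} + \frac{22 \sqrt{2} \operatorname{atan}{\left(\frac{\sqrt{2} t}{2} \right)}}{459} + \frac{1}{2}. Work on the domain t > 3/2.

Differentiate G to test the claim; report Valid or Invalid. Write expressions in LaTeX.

d/dt[G] = \frac{24 t^{4} - 12 t^{3} - 36 t - 20}{12 t^{5} + 3 t^{3} - 9 t^{2} - 42 t - 18}
This equals f(t) exactly, so the claim holds.

Valid. The derivative of G reproduces f.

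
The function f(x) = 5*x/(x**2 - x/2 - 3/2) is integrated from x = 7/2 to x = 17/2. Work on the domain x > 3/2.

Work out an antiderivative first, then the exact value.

The denominator factors as (x + 1)*(2*x - 3); partial fractions split f into directly integrable pieces: 6/(2*x - 3) + 2/(x + 1).
F(x) = 3*log(x - 3/2) + 2*log(x + 1) is an antiderivative of f.
Check: d/dx[3*log(x - 3/2) + 2*log(x + 1)] = 10*x/(2*x**2 - x - 3), which equals f(x).
F(17/2) = 2*log(19/2) + 3*log(7); F(7/2) = 3*log(2) + 2*log(9/2).
Integral = F(17/2) - F(7/2) = -2*log(9/2) - 3*log(2) + 2*log(19/2) + 3*log(7).

Antiderivative: F(x) = 3*log(x - 3/2) + 2*log(x + 1); value = -2*log(9/2) - 3*log(2) + 2*log(19/2) + 3*log(7)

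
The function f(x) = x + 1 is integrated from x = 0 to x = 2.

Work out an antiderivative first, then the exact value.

An antiderivative F(x) passes only if d/dx[F] lands on f(x) exactly.
F(x) = x**2/2 + x is an antiderivative of f.
Check: d/dx[x**2/2 + x] = x + 1 = f(x).
F(2) = 4; F(0) = 0.
Integral = F(2) - F(0) = 4.

Antiderivative: F(x) = x**2/2 + x; value = 4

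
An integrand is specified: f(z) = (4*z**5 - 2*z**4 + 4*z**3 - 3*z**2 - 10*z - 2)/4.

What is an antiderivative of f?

Since d/dz undoes antidifferentiation here, F'(z) = f(z) is required of F(z).
Check: d/dz[z**6/6 - z**5/10 + z**4/4 - z**3/4 - 5*z**2/4 - z/2] = z**5 - z**4/2 + z**3 - 3*z**2/4 - 5*z/2 - 1/2, which equals f(z).

An antiderivative is F(z) = z**6/6 - z**5/10 + z**4/4 - z**3/4 - 5*z**2/4 - z/2.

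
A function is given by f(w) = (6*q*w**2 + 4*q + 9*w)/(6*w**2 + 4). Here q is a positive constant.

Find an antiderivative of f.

Any candidate F(w) must reproduce f(w) exactly when differentiated.
Check: d/dw[q*w + 3*log(w**2 + 2/3)/4] = (6*q*w**2 + 4*q + 9*w)/(6*w**2 + 4) = f(w).

An antiderivative is F(w) = q*w + 3*log(w**2 + 2/3)/4.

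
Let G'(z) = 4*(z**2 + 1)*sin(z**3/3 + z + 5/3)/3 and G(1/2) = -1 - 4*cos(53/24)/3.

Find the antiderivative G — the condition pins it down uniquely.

G(z) = -4*cos(z**3/3 + z + 5/3)/3 - 1

G'(z) matches the chain-rule pattern g'(h)*h' with inner function h(z) = z**3/3 + z + 5/3; substituting u = h(z) collapses the integral.
A general antiderivative is -4*cos(z**3/3 + z + 5/3)/3 + C.
The condition gives C = -1 - 4*cos(53/24)/3 - (-4*cos(53/24)/3) = -1.
So G(z) = -4*cos(z**3/3 + z + 5/3)/3 - 1.
Check: d/dz[-4*cos(z**3/3 + z + 5/3)/3 - 1] = 4*z**2*sin(z**3/3 + z + 5/3)/3 + 4*sin(z**3/3 + z + 5/3)/3, which equals G'(z).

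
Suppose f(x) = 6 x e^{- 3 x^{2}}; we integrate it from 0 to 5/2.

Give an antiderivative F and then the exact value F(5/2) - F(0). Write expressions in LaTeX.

Antiderivative: F(x) = - e^{- 3 x^{2}}; value = 1 - e^{- \frac{75}{4}}

The substitution u = - 3 x^{2} works: f is exactly (dF/du)*(du/dx) for that inner function.
F(x) = - e^{- 3 x^{2}} is an antiderivative of f.
Check: d/dx[- e^{- 3 x^{2}}] = 6 x e^{- 3 x^{2}} = f(x).
F(5/2) = - \frac{1}{e^{\frac{75}{4}}}; F(0) = -1.
Integral = F(5/2) - F(0) = 1 - e^{- \frac{75}{4}}.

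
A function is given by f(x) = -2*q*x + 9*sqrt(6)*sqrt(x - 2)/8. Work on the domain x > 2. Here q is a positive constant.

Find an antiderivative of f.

An antiderivative is F(x) = -q*x**2 + (3*x/2 - 3)**(3/2).

Integrate term by term and add the pieces.
Check: d/dx[-q*x**2 + (3*x/2 - 3)**(3/2)] = sqrt(2)*(-8*sqrt(2)*q*x + 9*sqrt(3)*sqrt(x - 2))/8, which equals f(x).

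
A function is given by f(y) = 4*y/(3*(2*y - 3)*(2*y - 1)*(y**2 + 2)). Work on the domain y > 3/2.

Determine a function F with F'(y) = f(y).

The denominator factors as 3*(2*y - 3)*(2*y - 1)*(y**2 + 2); partial fractions split f into directly integrable pieces: -4*(5*y + 16)/(459*(y**2 + 2)) - 4/(27*(2*y - 1)) + 4/(17*(2*y - 3)).
Check: d/dy[2*(27*log(y - 3/2) - 17*log(y - 1/2) - 5*log(y**2 + 2) - 16*sqrt(2)*atan(sqrt(2)*y/2))/459] = 4*y/(12*y**4 - 24*y**3 + 33*y**2 - 48*y + 18), which equals f(y).

An antiderivative is F(y) = 2*(27*log(y - 3/2) - 17*log(y - 1/2) - 5*log(y**2 + 2) - 16*sqrt(2)*atan(sqrt(2)*y/2))/459.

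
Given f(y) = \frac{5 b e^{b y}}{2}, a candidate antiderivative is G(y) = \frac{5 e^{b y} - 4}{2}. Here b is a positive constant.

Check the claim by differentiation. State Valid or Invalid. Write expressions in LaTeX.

Valid: G'(y) = f(y).

d/dy[G] = \frac{5 b e^{b y}}{2}
This equals f(y) exactly, so the claim holds.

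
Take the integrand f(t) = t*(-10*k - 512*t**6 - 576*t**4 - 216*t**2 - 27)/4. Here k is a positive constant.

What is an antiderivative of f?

Differentiate the proposed F(t) back; it has to land on f(t) exactly.
Check: d/dt[-5*k*t**2/4 - 16*t**8 - 24*t**6 - 27*t**4/2 - 27*t**2/8] = -5*k*t/2 - 128*t**7 - 144*t**5 - 54*t**3 - 27*t/4, which equals f(t).

An antiderivative is F(t) = -5*k*t**2/4 - 16*t**8 - 24*t**6 - 27*t**4/2 - 27*t**2/8.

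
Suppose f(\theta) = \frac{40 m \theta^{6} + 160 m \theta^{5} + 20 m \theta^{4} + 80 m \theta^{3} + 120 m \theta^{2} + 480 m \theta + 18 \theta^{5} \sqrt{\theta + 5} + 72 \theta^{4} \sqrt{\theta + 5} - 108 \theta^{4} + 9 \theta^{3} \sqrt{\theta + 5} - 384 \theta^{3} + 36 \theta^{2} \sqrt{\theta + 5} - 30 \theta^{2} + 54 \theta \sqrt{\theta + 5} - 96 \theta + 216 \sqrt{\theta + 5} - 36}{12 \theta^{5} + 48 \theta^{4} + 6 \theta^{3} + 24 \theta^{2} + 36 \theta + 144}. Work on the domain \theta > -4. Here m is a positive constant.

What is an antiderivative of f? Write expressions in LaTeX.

An antiderivative F(\theta) passes only if d/d\theta[F] lands on f(\theta) exactly.
Check: d/d\theta[\frac{5 m \theta^{2} + 3 \left(\theta + 5\right)^{\frac{3}{2}} - 3 \log{\left(\frac{3 \theta}{2} + 6 \right)} - 6 \log{\left(\theta^{4} + \frac{\theta^{2}}{2} + 3 \right)}}{3}] = \frac{40 m \theta^{6} + 160 m \theta^{5} + 20 m \theta^{4} + 80 m \theta^{3} + 120 m \theta^{2} + 480 m \theta + 18 \theta^{5} \sqrt{\theta + 5} + 72 \theta^{4} \sqrt{\theta + 5} - 108 \theta^{4} + 9 \theta^{3} \sqrt{\theta + 5} - 384 \theta^{3} + 36 \theta^{2} \sqrt{\theta + 5} - 30 \theta^{2} + 54 \theta \sqrt{\theta + 5} - 96 \theta + 216 \sqrt{\theta + 5} - 36}{12 \theta^{5} + 48 \theta^{4} + 6 \theta^{3} + 24 \theta^{2} + 36 \theta + 144} = f(\theta).

An antiderivative is F(\theta) = \frac{5 m \theta^{2} + 3 \left(\theta + 5\right)^{\frac{3}{2}} - 3 \log{\left(\frac{3 \theta}{2} + 6 \right)} - 6 \log{\left(\theta^{4} + \frac{\theta^{2}}{2} + 3 \right)}}{3}.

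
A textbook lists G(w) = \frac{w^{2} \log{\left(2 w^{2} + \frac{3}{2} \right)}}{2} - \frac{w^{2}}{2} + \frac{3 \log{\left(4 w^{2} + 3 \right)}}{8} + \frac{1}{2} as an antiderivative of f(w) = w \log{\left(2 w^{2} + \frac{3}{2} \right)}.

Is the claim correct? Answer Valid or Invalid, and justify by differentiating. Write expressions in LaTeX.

Valid - the claim checks out under differentiation.

d/dw[G] = w \log{\left(2 w^{2} + \frac{3}{2} \right)}
This equals f(w) exactly, so the claim holds.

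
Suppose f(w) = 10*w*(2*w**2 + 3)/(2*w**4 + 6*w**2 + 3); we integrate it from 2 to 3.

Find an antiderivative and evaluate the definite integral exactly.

The substitution u = w**4/3 + w**2 + 1/2 works: f is exactly (dF/du)*(du/dw) for that inner function.
F(w) = 5*log(w**4/3 + w**2 + 1/2)/2 is an antiderivative of f.
Check: d/dw[5*log(w**4/3 + w**2 + 1/2)/2] = (20*w**3 + 30*w)/(2*w**4 + 6*w**2 + 3), which equals f(w).
F(3) = 5*log(73/2)/2; F(2) = 5*log(59/6)/2.
Integral = F(3) - F(2) = -5*log(59/6)/2 + 5*log(73/2)/2.

Antiderivative: F(w) = 5*log(w**4/3 + w**2 + 1/2)/2; value = -5*log(59/6)/2 + 5*log(73/2)/2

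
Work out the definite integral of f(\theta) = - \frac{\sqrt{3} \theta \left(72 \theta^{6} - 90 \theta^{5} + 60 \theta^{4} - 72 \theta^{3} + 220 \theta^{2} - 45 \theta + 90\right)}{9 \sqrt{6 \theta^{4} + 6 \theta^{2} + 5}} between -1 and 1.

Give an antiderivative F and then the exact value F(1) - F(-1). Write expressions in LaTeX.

f has the shape u'v + uv' for u = \sqrt{2 \theta^{4} + 2 \theta^{2} + \frac{5}{3}} and v = - \frac{2 \theta^{4}}{3} + \theta^{3} - 5 — it is the derivative of the product u*v.
F(\theta) = \left(- \frac{2 \theta^{4}}{3} + \theta^{3} - 5\right) \sqrt{2 \theta^{4} + 2 \theta^{2} + \frac{5}{3}} is an antiderivative of f.
Check: d/d\theta[\left(- \frac{2 \theta^{4}}{3} + \theta^{3} - 5\right) \sqrt{2 \theta^{4} + 2 \theta^{2} + \frac{5}{3}}] = \frac{\sqrt{3} \left(- 72 \theta^{7} + 90 \theta^{6} - 60 \theta^{5} + 72 \theta^{4} - 220 \theta^{3} + 45 \theta^{2} - 90 \theta\right)}{9 \sqrt{6 \theta^{4} + 6 \theta^{2} + 5}}, which equals f(\theta).
F(1) = - \frac{14 \sqrt{51}}{9}; F(-1) = - \frac{20 \sqrt{51}}{9}.
Integral = F(1) - F(-1) = \frac{2 \sqrt{51}}{3}.

Antiderivative: F(\theta) = \left(- \frac{2 \theta^{4}}{3} + \theta^{3} - 5\right) \sqrt{2 \theta^{4} + 2 \theta^{2} + \frac{5}{3}}; value = \frac{2 \sqrt{51}}{3}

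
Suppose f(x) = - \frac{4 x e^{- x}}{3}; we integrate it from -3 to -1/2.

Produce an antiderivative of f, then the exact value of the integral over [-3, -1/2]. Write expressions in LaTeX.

Antiderivative: F(x) = \frac{4 \left(x + 1\right) e^{- x}}{3}; value = \frac{2 e^{\frac{1}{2}}}{3} + \frac{8 e^{3}}{3}

Recognize the product-rule pattern: f = u'v + uv' with u = \frac{4 x}{3} + \frac{4}{3}, v = e^{- x}, so integration by parts undoes it.
F(x) = \frac{4 \left(x + 1\right) e^{- x}}{3} is an antiderivative of f.
Check: d/dx[\frac{4 \left(x + 1\right) e^{- x}}{3}] = - \frac{4 x e^{- x}}{3} = f(x).
F(-1/2) = \frac{2 e^{\frac{1}{2}}}{3}; F(-3) = - \frac{8 e^{3}}{3}.
Integral = F(-1/2) - F(-3) = \frac{2 e^{\frac{1}{2}}}{3} + \frac{8 e^{3}}{3}.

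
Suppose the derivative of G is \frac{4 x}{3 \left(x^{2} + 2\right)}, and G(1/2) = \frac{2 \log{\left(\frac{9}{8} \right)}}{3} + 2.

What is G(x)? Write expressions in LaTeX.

The substitution u = \frac{x^{2}}{2} + 1 works: G'(x) is exactly (dG/du)*(du/dx) for that inner function.
A general antiderivative is \frac{2 \log{\left(\frac{x^{2}}{2} + 1 \right)}}{3} + C.
The condition gives C = \frac{2 \log{\left(\frac{9}{8} \right)}}{3} + 2 - (\frac{2 \log{\left(\frac{9}{8} \right)}}{3}) = 2.
So G(x) = \frac{2 \log{\left(\frac{x^{2}}{2} + 1 \right)}}{3} + 2.
Check: d/dx[\frac{2 \log{\left(\frac{x^{2}}{2} + 1 \right)}}{3} + 2] = \frac{4 x}{3 x^{2} + 6}, which equals G'(x).

G(x) = \frac{2 \log{\left(\frac{x^{2}}{2} + 1 \right)}}{3} + 2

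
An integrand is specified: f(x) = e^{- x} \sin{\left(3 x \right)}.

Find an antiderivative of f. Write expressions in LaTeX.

An antiderivative is F(x) = - \frac{e^{- x} \sin{\left(3 x \right)}}{10} - \frac{3 e^{- x} \cos{\left(3 x \right)}}{10}.

Check any antiderivative F(x) by computing F'(x) and comparing it with f(x).
Check: d/dx[- \frac{e^{- x} \sin{\left(3 x \right)}}{10} - \frac{3 e^{- x} \cos{\left(3 x \right)}}{10}] = e^{- x} \sin{\left(3 x \right)} = f(x).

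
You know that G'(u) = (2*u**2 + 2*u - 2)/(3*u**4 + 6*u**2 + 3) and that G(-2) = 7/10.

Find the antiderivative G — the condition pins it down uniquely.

G'(u) has the shape v'r + vr' for v = 1/(u**2 + 1) and r = -2*u/3 - 1/3 — it is the derivative of the product v*r.
A general antiderivative is (-2*u/3 - 1/3)/(u**2 + 1) + C.
The condition gives C = 7/10 - (1/5) = 1/2.
So G(u) = (u - 1)*(3*u - 1)/(6*(u**2 + 1)).
Check: d/du[(u - 1)*(3*u - 1)/(6*(u**2 + 1))] = (2*u**2 + 2*u - 2)/(3*u**4 + 6*u**2 + 3) = G'(u).

G(u) = (u - 1)*(3*u - 1)/(6*(u**2 + 1))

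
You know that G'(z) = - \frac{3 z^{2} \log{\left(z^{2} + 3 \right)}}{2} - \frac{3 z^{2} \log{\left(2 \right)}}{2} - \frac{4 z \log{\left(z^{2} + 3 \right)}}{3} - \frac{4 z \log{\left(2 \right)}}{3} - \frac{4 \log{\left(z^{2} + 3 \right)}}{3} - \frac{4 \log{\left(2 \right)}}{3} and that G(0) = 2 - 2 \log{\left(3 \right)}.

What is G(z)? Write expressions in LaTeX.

G(z) = - \frac{3 z^{3} \log{\left(2 z^{2} + 6 \right)} - 2 z^{3} + 4 z^{2} \log{\left(2 z^{2} + 6 \right)} - 4 z^{2} + 8 z \log{\left(2 z^{2} + 6 \right)} + 2 z + 12 \log{\left(z^{2} + 3 \right)} - 2 \sqrt{3} \operatorname{atan}{\left(\frac{\sqrt{3} z}{3} \right)} - 12}{6}

Integrate term by term and add the pieces.
A general antiderivative is \frac{z^{3}}{3} + \frac{2 z^{2}}{3} - \frac{z}{3} + \left(- \frac{z^{3}}{2} - \frac{2 z^{2}}{3} - \frac{4 z}{3}\right) \log{\left(2 z^{2} + 6 \right)} - 2 \log{\left(z^{2} + 3 \right)} + \frac{\sqrt{3} \operatorname{atan}{\left(\frac{\sqrt{3} z}{3} \right)}}{3} + C.
The condition gives C = 2 - 2 \log{\left(3 \right)} - (- 2 \log{\left(3 \right)}) = 2.
So G(z) = - \frac{3 z^{3} \log{\left(2 z^{2} + 6 \right)} - 2 z^{3} + 4 z^{2} \log{\left(2 z^{2} + 6 \right)} - 4 z^{2} + 8 z \log{\left(2 z^{2} + 6 \right)} + 2 z + 12 \log{\left(z^{2} + 3 \right)} - 2 \sqrt{3} \operatorname{atan}{\left(\frac{\sqrt{3} z}{3} \right)} - 12}{6}.
Check: d/dz[- \frac{3 z^{3} \log{\left(2 z^{2} + 6 \right)} - 2 z^{3} + 4 z^{2} \log{\left(2 z^{2} + 6 \right)} - 4 z^{2} + 8 z \log{\left(2 z^{2} + 6 \right)} + 2 z + 12 \log{\left(z^{2} + 3 \right)} - 2 \sqrt{3} \operatorname{atan}{\left(\frac{\sqrt{3} z}{3} \right)} - 12}{6}] = - \frac{3 z^{2} \log{\left(z^{2} + 3 \right)}}{2} - \frac{3 z^{2} \log{\left(2 \right)}}{2} - \frac{4 z \log{\left(z^{2} + 3 \right)}}{3} - \frac{4 z \log{\left(2 \right)}}{3} - \frac{4 \log{\left(z^{2} + 3 \right)}}{3} - \frac{4 \log{\left(2 \right)}}{3} = G'(z).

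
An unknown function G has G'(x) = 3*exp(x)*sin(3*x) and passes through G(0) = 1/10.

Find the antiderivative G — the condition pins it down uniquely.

G(x) = 3*exp(x)*sin(3*x)/10 - 9*exp(x)*cos(3*x)/10 + 1

Since d/dx undoes antidifferentiation here, G(x) must give back the stated G'(x).
A general antiderivative is 3*exp(x)*sin(3*x)/10 - 9*exp(x)*cos(3*x)/10 + C.
The condition gives C = 1/10 - (-9/10) = 1.
So G(x) = 3*exp(x)*sin(3*x)/10 - 9*exp(x)*cos(3*x)/10 + 1.
Check: d/dx[3*exp(x)*sin(3*x)/10 - 9*exp(x)*cos(3*x)/10 + 1] = 3*exp(x)*sin(3*x) = G'(x).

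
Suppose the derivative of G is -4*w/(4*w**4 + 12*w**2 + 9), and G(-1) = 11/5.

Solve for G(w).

The substitution u = 2*w**2 + 3 works: G'(w) is exactly (dG/du)*(du/dw) for that inner function.
A general antiderivative is 1/(2*w**2 + 3) + C.
The condition gives C = 11/5 - (1/5) = 2.
So G(w) = (4*w**2 + 7)/(2*w**2 + 3).
Check: d/dw[(4*w**2 + 7)/(2*w**2 + 3)] = -4*w/(4*w**4 + 12*w**2 + 9) = G'(w).

G(w) = (4*w**2 + 7)/(2*w**2 + 3)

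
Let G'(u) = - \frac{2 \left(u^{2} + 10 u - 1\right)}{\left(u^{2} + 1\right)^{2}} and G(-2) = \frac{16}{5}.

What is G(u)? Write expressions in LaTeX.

G'(u) has the shape v'r + vr' for v = \frac{1}{\frac{u^{2}}{2} + \frac{1}{2}} and r = u + 5 — it is the derivative of the product v*r.
A general antiderivative is \frac{u + 5}{\frac{u^{2}}{2} + \frac{1}{2}} + C.
The condition gives C = \frac{16}{5} - (\frac{6}{5}) = 2.
So G(u) = \frac{2 \left(u^{2} + u + 6\right)}{u^{2} + 1}.
Check: d/du[\frac{2 \left(u^{2} + u + 6\right)}{u^{2} + 1}] = \frac{- 2 u^{2} - 20 u + 2}{u^{4} + 2 u^{2} + 1}, which equals G'(u).

G(u) = \frac{2 \left(u^{2} + u + 6\right)}{u^{2} + 1}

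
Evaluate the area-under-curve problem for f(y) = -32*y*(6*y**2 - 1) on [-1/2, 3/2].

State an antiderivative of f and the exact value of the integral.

f matches the chain-rule pattern g'(h)*h' with inner function h(y) = 4*y**2 - 2/3; substituting u = h(y) collapses the integral.
F(y) = -4*(6*y**2 - 1)**2/3 is an antiderivative of f.
Check: d/dy[-4*(6*y**2 - 1)**2/3] = -192*y**3 + 32*y, which equals f(y).
F(3/2) = -625/3; F(-1/2) = -1/3.
Integral = F(3/2) - F(-1/2) = -208.

Antiderivative: F(y) = -4*(6*y**2 - 1)**2/3; value = -208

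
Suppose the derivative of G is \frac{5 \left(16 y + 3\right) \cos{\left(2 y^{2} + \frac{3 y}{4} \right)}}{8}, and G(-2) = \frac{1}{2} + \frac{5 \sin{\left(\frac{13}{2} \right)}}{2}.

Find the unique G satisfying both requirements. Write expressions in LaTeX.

G(y) = \frac{5 \sin{\left(2 y^{2} + \frac{3 y}{4} \right)} + 1}{2}

The substitution u = 2 y^{2} + \frac{3 y}{4} works: G'(y) is exactly (dG/du)*(du/dy) for that inner function.
A general antiderivative is \frac{5 \sin{\left(2 y^{2} + \frac{3 y}{4} \right)}}{2} + C.
The condition gives C = \frac{1}{2} + \frac{5 \sin{\left(\frac{13}{2} \right)}}{2} - (\frac{5 \sin{\left(\frac{13}{2} \right)}}{2}) = \frac{1}{2}.
So G(y) = \frac{5 \sin{\left(2 y^{2} + \frac{3 y}{4} \right)} + 1}{2}.
Check: d/dy[\frac{5 \sin{\left(2 y^{2} + \frac{3 y}{4} \right)} + 1}{2}] = 10 y \cos{\left(2 y^{2} + \frac{3 y}{4} \right)} + \frac{15 \cos{\left(2 y^{2} + \frac{3 y}{4} \right)}}{8}, which equals G'(y).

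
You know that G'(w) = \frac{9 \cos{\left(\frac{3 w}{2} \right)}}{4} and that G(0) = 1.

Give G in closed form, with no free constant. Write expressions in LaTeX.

G(w) = \frac{3 \sin{\left(\frac{3 w}{2} \right)}}{2} + 1

Check a candidate G(w) by differentiating: d/dw[G] must match the given G'(w).
A general antiderivative is \frac{3 \sin{\left(\frac{3 w}{2} \right)}}{2} + C.
The condition gives C = 1 - (0) = 1.
So G(w) = \frac{3 \sin{\left(\frac{3 w}{2} \right)}}{2} + 1.
Check: d/dw[\frac{3 \sin{\left(\frac{3 w}{2} \right)}}{2} + 1] = \frac{9 \cos{\left(\frac{3 w}{2} \right)}}{4} = G'(w).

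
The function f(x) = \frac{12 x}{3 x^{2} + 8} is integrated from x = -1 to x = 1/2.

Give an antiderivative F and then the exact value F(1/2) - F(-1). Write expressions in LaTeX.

f matches the chain-rule pattern g'(h)*h' with inner function h(x) = \frac{3 x^{2}}{2} + 4; substituting u = h(x) collapses the integral.
F(x) = 2 \log{\left(\frac{3 x^{2}}{2} + 4 \right)} is an antiderivative of f.
Check: d/dx[2 \log{\left(\frac{3 x^{2}}{2} + 4 \right)}] = \frac{12 x}{3 x^{2} + 8} = f(x).
F(1/2) = 2 \log{\left(\frac{35}{8} \right)}; F(-1) = 2 \log{\left(\frac{11}{2} \right)}.
Integral = F(1/2) - F(-1) = - 2 \log{\left(\frac{11}{2} \right)} + 2 \log{\left(\frac{35}{8} \right)}.

Antiderivative: F(x) = 2 \log{\left(\frac{3 x^{2}}{2} + 4 \right)}; value = - 2 \log{\left(\frac{11}{2} \right)} + 2 \log{\left(\frac{35}{8} \right)}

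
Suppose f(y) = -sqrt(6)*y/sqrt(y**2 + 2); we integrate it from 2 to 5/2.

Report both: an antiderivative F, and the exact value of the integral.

f matches the chain-rule pattern g'(h)*h' with inner function h(y) = 3*y**2/2 + 3; substituting u = h(y) collapses the integral.
F(y) = -sqrt(6)*sqrt(y**2 + 2) is an antiderivative of f.
Check: d/dy[-sqrt(6)*sqrt(y**2 + 2)] = -sqrt(6)*y/sqrt(y**2 + 2) = f(y).
F(5/2) = -3*sqrt(22)/2; F(2) = -6.
Integral = F(5/2) - F(2) = 6 - 3*sqrt(22)/2.

Antiderivative: F(y) = -sqrt(6)*sqrt(y**2 + 2); value = 6 - 3*sqrt(22)/2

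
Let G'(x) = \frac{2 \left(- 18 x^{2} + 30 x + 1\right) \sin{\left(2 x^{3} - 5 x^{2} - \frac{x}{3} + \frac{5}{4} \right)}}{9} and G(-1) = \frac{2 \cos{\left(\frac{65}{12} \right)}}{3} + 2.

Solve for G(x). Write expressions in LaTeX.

G(x) = \frac{2 \left(\cos{\left(2 x^{3} - 5 x^{2} - \frac{x}{3} + \frac{5}{4} \right)} + 3\right)}{3}

The substitution u = 2 x^{3} - 5 x^{2} - \frac{x}{3} + \frac{5}{4} works: G'(x) is exactly (dG/du)*(du/dx) for that inner function.
A general antiderivative is \frac{2 \cos{\left(2 x^{3} - 5 x^{2} - \frac{x}{3} + \frac{5}{4} \right)}}{3} + C.
The condition gives C = \frac{2 \cos{\left(\frac{65}{12} \right)}}{3} + 2 - (\frac{2 \cos{\left(\frac{65}{12} \right)}}{3}) = 2.
So G(x) = \frac{2 \left(\cos{\left(2 x^{3} - 5 x^{2} - \frac{x}{3} + \frac{5}{4} \right)} + 3\right)}{3}.
Check: d/dx[\frac{2 \left(\cos{\left(2 x^{3} - 5 x^{2} - \frac{x}{3} + \frac{5}{4} \right)} + 3\right)}{3}] = - 4 x^{2} \sin{\left(2 x^{3} - 5 x^{2} - \frac{x}{3} + \frac{5}{4} \right)} + \frac{20 x \sin{\left(2 x^{3} - 5 x^{2} - \frac{x}{3} + \frac{5}{4} \right)}}{3} + \frac{2 \sin{\left(2 x^{3} - 5 x^{2} - \frac{x}{3} + \frac{5}{4} \right)}}{9}, which equals G'(x).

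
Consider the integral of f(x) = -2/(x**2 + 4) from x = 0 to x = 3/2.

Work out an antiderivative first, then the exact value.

Antiderivative: F(x) = -atan(x/2); value = -atan(3/4)

A candidate is checked by its d/dx: the result must match f(x).
F(x) = -atan(x/2) is an antiderivative of f.
Check: d/dx[-atan(x/2)] = -2/(x**2 + 4) = f(x).
F(3/2) = -atan(3/4); F(0) = 0.
Integral = F(3/2) - F(0) = -atan(3/4).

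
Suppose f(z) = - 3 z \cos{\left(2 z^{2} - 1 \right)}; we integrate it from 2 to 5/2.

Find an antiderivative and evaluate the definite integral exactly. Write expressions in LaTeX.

Antiderivative: F(z) = - \frac{3 \sin{\left(2 z^{2} - 1 \right)}}{4}; value = \frac{3 \sin{\left(7 \right)}}{4} - \frac{3 \sin{\left(\frac{23}{2} \right)}}{4}

The substitution u = 2 z^{2} - 1 works: f is exactly (dF/du)*(du/dz) for that inner function.
F(z) = - \frac{3 \sin{\left(2 z^{2} - 1 \right)}}{4} is an antiderivative of f.
Check: d/dz[- \frac{3 \sin{\left(2 z^{2} - 1 \right)}}{4}] = - 3 z \cos{\left(2 z^{2} - 1 \right)} = f(z).
F(5/2) = - \frac{3 \sin{\left(\frac{23}{2} \right)}}{4}; F(2) = - \frac{3 \sin{\left(7 \right)}}{4}.
Integral = F(5/2) - F(2) = \frac{3 \sin{\left(7 \right)}}{4} - \frac{3 \sin{\left(\frac{23}{2} \right)}}{4}.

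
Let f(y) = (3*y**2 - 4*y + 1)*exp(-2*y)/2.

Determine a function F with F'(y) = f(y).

An antiderivative is F(y) = (-6*y**2 + 2*y - 1)*exp(-2*y)/8.

Recognize the product-rule pattern: f = u'v + uv' with u = -3*y**2/4 + y/4 - 1/8, v = exp(-2*y), so integration by parts undoes it.
Check: d/dy[(-6*y**2 + 2*y - 1)*exp(-2*y)/8] = (3*y**2 - 4*y + 1)*exp(-2*y)/2 = f(y).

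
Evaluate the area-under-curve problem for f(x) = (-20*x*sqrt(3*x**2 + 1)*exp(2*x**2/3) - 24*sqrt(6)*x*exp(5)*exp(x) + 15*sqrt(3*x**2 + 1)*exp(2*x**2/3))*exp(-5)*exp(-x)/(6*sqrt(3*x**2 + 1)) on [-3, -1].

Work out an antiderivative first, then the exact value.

An antiderivative F(x) passes only if d/dx[F] lands on f(x) exactly.
F(x) = -4*sqrt(2*x**2 + 2/3) - 5*exp(2*x**2/3 - x - 5)/2 is an antiderivative of f.
Check: d/dx[-4*sqrt(2*x**2 + 2/3) - 5*exp(2*x**2/3 - x - 5)/2] = (-20*x*sqrt(3*x**2 + 1) - 24*sqrt(6)*x*exp(5)*exp(x)*exp(-2*x**2/3) + 15*sqrt(3*x**2 + 1))*exp(-5)*exp(-x)*exp(2*x**2/3)/(6*sqrt(3*x**2 + 1)), which equals f(x).
F(-1) = -8*sqrt(6)/3 - 5*exp(-10/3)/2; F(-3) = -5*exp(4)/2 - 8*sqrt(42)/3.
Integral = F(-1) - F(-3) = -8*sqrt(6)/3 - 5*exp(-10/3)/2 + 8*sqrt(42)/3 + 5*exp(4)/2.

Antiderivative: F(x) = -4*sqrt(2*x**2 + 2/3) - 5*exp(2*x**2/3 - x - 5)/2; value = -8*sqrt(6)/3 - 5*exp(-10/3)/2 + 8*sqrt(42)/3 + 5*exp(4)/2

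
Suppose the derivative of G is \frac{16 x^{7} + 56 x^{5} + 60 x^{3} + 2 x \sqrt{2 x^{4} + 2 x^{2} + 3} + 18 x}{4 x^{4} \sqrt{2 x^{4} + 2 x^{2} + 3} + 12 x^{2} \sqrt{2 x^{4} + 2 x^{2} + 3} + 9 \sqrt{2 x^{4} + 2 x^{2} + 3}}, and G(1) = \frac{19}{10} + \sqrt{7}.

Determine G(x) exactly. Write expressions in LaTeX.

G(x) = \frac{4 x^{2} \sqrt{2 x^{4} + 2 x^{2} + 3} + 8 x^{2} + 6 \sqrt{2 x^{4} + 2 x^{2} + 3} + 11}{2 \left(2 x^{2} + 3\right)}

For G(x) to be correct, d/dx[G] must agree with the stated G'(x) identically.
A general antiderivative is \sqrt{2 x^{4} + 2 x^{2} + 3} - \frac{1}{4 x^{2} + 6} + C.
The condition gives C = \frac{19}{10} + \sqrt{7} - (- \frac{1}{10} + \sqrt{7}) = 2.
So G(x) = \frac{4 x^{2} \sqrt{2 x^{4} + 2 x^{2} + 3} + 8 x^{2} + 6 \sqrt{2 x^{4} + 2 x^{2} + 3} + 11}{2 \left(2 x^{2} + 3\right)}.
Check: d/dx[\frac{4 x^{2} \sqrt{2 x^{4} + 2 x^{2} + 3} + 8 x^{2} + 6 \sqrt{2 x^{4} + 2 x^{2} + 3} + 11}{2 \left(2 x^{2} + 3\right)}] = \frac{16 x^{7} + 56 x^{5} + 60 x^{3} + 2 x \sqrt{2 x^{4} + 2 x^{2} + 3} + 18 x}{4 x^{4} \sqrt{2 x^{4} + 2 x^{2} + 3} + 12 x^{2} \sqrt{2 x^{4} + 2 x^{2} + 3} + 9 \sqrt{2 x^{4} + 2 x^{2} + 3}} = G'(x).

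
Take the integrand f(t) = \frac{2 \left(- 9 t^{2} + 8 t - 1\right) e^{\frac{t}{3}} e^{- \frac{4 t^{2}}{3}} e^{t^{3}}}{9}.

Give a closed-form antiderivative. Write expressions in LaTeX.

The substitution u = t^{3} - \frac{4 t^{2}}{3} + \frac{t}{3} works: f is exactly (dF/du)*(du/dt) for that inner function.
Check: d/dt[- \frac{2 e^{\frac{t}{3}} e^{- \frac{4 t^{2}}{3}} e^{t^{3}}}{3}] = \frac{\left(- 18 t^{2} e^{\frac{t}{3}} e^{t^{3}} + 16 t e^{\frac{t}{3}} e^{t^{3}} - 2 e^{\frac{t}{3}} e^{t^{3}}\right) e^{- \frac{4 t^{2}}{3}}}{9}, which equals f(t).

An antiderivative is F(t) = - \frac{2 e^{\frac{t}{3}} e^{- \frac{4 t^{2}}{3}} e^{t^{3}}}{3}.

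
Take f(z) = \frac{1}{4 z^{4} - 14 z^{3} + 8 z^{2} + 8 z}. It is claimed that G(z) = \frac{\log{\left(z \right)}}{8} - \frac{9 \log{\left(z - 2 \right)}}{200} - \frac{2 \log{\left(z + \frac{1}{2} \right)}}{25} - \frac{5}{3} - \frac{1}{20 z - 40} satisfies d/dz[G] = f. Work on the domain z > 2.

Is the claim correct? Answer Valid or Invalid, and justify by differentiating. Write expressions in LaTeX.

Valid: G'(z) = f(z).

d/dz[G] = \frac{1}{4 z^{4} - 14 z^{3} + 8 z^{2} + 8 z}
This equals f(z) exactly, so the claim holds.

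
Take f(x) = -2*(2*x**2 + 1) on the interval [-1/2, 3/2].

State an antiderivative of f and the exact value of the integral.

Antiderivative: F(x) = -4*x**3/3 - 2*x; value = -26/3

A first test for any F(x): its x-derivative must equal f(x) identically.
F(x) = -4*x**3/3 - 2*x is an antiderivative of f.
Check: d/dx[-4*x**3/3 - 2*x] = -4*x**2 - 2, which equals f(x).
F(3/2) = -15/2; F(-1/2) = 7/6.
Integral = F(3/2) - F(-1/2) = -26/3.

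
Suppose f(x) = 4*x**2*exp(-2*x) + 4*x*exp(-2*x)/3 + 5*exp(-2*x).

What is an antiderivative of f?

An antiderivative is F(x) = -(12*x**2 + 16*x + 23)*exp(-2*x)/6.

f has the shape u'v + uv' for u = -2*x**2 - 8*x/3 - 23/6 and v = exp(-2*x) — it is the derivative of the product u*v.
Check: d/dx[-(12*x**2 + 16*x + 23)*exp(-2*x)/6] = (12*x**2 + 4*x + 15)*exp(-2*x)/3, which equals f(x).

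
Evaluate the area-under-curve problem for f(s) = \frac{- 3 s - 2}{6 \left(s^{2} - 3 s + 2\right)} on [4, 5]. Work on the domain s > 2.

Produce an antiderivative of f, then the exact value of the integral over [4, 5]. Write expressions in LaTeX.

Factor the denominator (6 \left(s - 2\right) \left(s - 1\right)) and decompose: f = \frac{5}{6 \left(s - 1\right)} - \frac{4}{3 \left(s - 2\right)}; each piece integrates to a log, atan, or power term.
F(s) = \frac{- 8 \log{\left(s - 2 \right)} + 5 \log{\left(s - 1 \right)}}{6} is an antiderivative of f.
Check: d/ds[\frac{- 8 \log{\left(s - 2 \right)} + 5 \log{\left(s - 1 \right)}}{6}] = \frac{- 3 s - 2}{6 s^{2} - 18 s + 12}, which equals f(s).
F(5) = - \frac{4 \log{\left(3 \right)}}{3} + \frac{5 \log{\left(4 \right)}}{6}; F(4) = - \frac{4 \log{\left(2 \right)}}{3} + \frac{5 \log{\left(3 \right)}}{6}.
Integral = F(5) - F(4) = - \frac{13 \log{\left(3 \right)}}{6} + \frac{4 \log{\left(2 \right)}}{3} + \frac{5 \log{\left(4 \right)}}{6}.

Antiderivative: F(s) = \frac{- 8 \log{\left(s - 2 \right)} + 5 \log{\left(s - 1 \right)}}{6}; value = - \frac{13 \log{\left(3 \right)}}{6} + \frac{4 \log{\left(2 \right)}}{3} + \frac{5 \log{\left(4 \right)}}{6}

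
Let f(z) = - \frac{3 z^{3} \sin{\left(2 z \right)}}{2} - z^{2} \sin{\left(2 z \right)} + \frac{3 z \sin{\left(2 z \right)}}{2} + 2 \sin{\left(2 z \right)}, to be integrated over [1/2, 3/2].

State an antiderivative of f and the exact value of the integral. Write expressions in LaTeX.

Integrate term by term and add the pieces.
F(z) = \frac{3 z^{3} \cos{\left(2 z \right)}}{4} - \frac{9 z^{2} \sin{\left(2 z \right)}}{8} + \frac{z^{2} \cos{\left(2 z \right)}}{2} - \frac{z \sin{\left(2 z \right)}}{2} - \frac{15 z \cos{\left(2 z \right)}}{8} + \frac{15 \sin{\left(2 z \right)}}{16} - \frac{5 \cos{\left(2 z \right)}}{4} is an antiderivative of f.
Check: d/dz[\frac{3 z^{3} \cos{\left(2 z \right)}}{4} - \frac{9 z^{2} \sin{\left(2 z \right)}}{8} + \frac{z^{2} \cos{\left(2 z \right)}}{2} - \frac{z \sin{\left(2 z \right)}}{2} - \frac{15 z \cos{\left(2 z \right)}}{8} + \frac{15 \sin{\left(2 z \right)}}{16} - \frac{5 \cos{\left(2 z \right)}}{4}] = - \frac{3 z^{3} \sin{\left(2 z \right)}}{2} - z^{2} \sin{\left(2 z \right)} + \frac{3 z \sin{\left(2 z \right)}}{2} + 2 \sin{\left(2 z \right)} = f(z).
F(3/2) = - \frac{75 \sin{\left(3 \right)}}{32} - \frac{13 \cos{\left(3 \right)}}{32}; F(1/2) = - \frac{63 \cos{\left(1 \right)}}{32} + \frac{13 \sin{\left(1 \right)}}{32}.
Integral = F(3/2) - F(1/2) = - \frac{13 \sin{\left(1 \right)}}{32} - \frac{75 \sin{\left(3 \right)}}{32} - \frac{13 \cos{\left(3 \right)}}{32} + \frac{63 \cos{\left(1 \right)}}{32}.

Antiderivative: F(z) = \frac{3 z^{3} \cos{\left(2 z \right)}}{4} - \frac{9 z^{2} \sin{\left(2 z \right)}}{8} + \frac{z^{2} \cos{\left(2 z \right)}}{2} - \frac{z \sin{\left(2 z \right)}}{2} - \frac{15 z \cos{\left(2 z \right)}}{8} + \frac{15 \sin{\left(2 z \right)}}{16} - \frac{5 \cos{\left(2 z \right)}}{4}; value = - \frac{13 \sin{\left(1 \right)}}{32} - \frac{75 \sin{\left(3 \right)}}{32} - \frac{13 \cos{\left(3 \right)}}{32} + \frac{63 \cos{\left(1 \right)}}{32}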